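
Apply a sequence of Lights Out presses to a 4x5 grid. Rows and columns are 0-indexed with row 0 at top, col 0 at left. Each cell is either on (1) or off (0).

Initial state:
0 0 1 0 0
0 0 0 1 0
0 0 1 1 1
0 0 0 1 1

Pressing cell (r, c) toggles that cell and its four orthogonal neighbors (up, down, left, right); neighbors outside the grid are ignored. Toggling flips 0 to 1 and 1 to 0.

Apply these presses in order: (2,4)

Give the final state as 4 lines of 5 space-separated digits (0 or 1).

After press 1 at (2,4):
0 0 1 0 0
0 0 0 1 1
0 0 1 0 0
0 0 0 1 0

Answer: 0 0 1 0 0
0 0 0 1 1
0 0 1 0 0
0 0 0 1 0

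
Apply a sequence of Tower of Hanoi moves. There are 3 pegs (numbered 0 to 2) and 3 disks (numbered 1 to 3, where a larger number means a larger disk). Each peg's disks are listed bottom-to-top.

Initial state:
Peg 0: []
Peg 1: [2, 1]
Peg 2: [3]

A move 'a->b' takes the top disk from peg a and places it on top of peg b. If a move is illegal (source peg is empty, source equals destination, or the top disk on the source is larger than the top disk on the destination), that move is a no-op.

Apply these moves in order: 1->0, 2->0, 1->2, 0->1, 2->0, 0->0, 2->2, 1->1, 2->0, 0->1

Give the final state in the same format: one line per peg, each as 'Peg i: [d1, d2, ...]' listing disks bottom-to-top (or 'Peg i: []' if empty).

Answer: Peg 0: [2]
Peg 1: [1]
Peg 2: [3]

Derivation:
After move 1 (1->0):
Peg 0: [1]
Peg 1: [2]
Peg 2: [3]

After move 2 (2->0):
Peg 0: [1]
Peg 1: [2]
Peg 2: [3]

After move 3 (1->2):
Peg 0: [1]
Peg 1: []
Peg 2: [3, 2]

After move 4 (0->1):
Peg 0: []
Peg 1: [1]
Peg 2: [3, 2]

After move 5 (2->0):
Peg 0: [2]
Peg 1: [1]
Peg 2: [3]

After move 6 (0->0):
Peg 0: [2]
Peg 1: [1]
Peg 2: [3]

After move 7 (2->2):
Peg 0: [2]
Peg 1: [1]
Peg 2: [3]

After move 8 (1->1):
Peg 0: [2]
Peg 1: [1]
Peg 2: [3]

After move 9 (2->0):
Peg 0: [2]
Peg 1: [1]
Peg 2: [3]

After move 10 (0->1):
Peg 0: [2]
Peg 1: [1]
Peg 2: [3]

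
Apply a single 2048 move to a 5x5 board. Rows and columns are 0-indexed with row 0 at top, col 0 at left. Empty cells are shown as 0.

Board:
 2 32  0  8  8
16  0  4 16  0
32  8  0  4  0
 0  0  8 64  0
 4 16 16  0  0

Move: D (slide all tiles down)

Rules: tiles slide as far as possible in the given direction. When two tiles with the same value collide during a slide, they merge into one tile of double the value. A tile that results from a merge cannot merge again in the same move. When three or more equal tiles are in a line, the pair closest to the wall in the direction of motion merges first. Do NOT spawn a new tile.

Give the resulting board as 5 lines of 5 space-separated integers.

Slide down:
col 0: [2, 16, 32, 0, 4] -> [0, 2, 16, 32, 4]
col 1: [32, 0, 8, 0, 16] -> [0, 0, 32, 8, 16]
col 2: [0, 4, 0, 8, 16] -> [0, 0, 4, 8, 16]
col 3: [8, 16, 4, 64, 0] -> [0, 8, 16, 4, 64]
col 4: [8, 0, 0, 0, 0] -> [0, 0, 0, 0, 8]

Answer:  0  0  0  0  0
 2  0  0  8  0
16 32  4 16  0
32  8  8  4  0
 4 16 16 64  8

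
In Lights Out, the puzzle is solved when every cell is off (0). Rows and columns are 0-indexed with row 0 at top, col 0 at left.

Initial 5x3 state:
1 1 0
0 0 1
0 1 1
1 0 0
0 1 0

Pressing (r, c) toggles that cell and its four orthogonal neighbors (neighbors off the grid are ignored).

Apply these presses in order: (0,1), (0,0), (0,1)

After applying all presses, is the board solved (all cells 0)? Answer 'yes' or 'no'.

Answer: no

Derivation:
After press 1 at (0,1):
0 0 1
0 1 1
0 1 1
1 0 0
0 1 0

After press 2 at (0,0):
1 1 1
1 1 1
0 1 1
1 0 0
0 1 0

After press 3 at (0,1):
0 0 0
1 0 1
0 1 1
1 0 0
0 1 0

Lights still on: 6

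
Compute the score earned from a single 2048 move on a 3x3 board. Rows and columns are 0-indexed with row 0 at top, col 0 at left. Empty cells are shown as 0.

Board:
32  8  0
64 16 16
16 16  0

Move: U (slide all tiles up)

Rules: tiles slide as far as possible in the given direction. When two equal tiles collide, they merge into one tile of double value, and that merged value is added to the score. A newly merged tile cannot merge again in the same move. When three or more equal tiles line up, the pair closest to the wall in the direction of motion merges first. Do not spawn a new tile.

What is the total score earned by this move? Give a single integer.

Slide up:
col 0: [32, 64, 16] -> [32, 64, 16]  score +0 (running 0)
col 1: [8, 16, 16] -> [8, 32, 0]  score +32 (running 32)
col 2: [0, 16, 0] -> [16, 0, 0]  score +0 (running 32)
Board after move:
32  8 16
64 32  0
16  0  0

Answer: 32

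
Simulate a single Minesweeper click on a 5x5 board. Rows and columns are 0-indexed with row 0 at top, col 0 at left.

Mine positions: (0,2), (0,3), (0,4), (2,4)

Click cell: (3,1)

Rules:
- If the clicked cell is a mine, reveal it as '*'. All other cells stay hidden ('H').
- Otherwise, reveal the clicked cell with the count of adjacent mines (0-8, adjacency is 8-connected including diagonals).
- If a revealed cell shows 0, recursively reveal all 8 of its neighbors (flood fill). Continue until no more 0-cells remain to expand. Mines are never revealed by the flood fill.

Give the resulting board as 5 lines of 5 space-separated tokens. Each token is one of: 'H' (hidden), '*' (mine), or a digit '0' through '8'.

0 1 H H H
0 1 2 4 H
0 0 0 1 H
0 0 0 1 1
0 0 0 0 0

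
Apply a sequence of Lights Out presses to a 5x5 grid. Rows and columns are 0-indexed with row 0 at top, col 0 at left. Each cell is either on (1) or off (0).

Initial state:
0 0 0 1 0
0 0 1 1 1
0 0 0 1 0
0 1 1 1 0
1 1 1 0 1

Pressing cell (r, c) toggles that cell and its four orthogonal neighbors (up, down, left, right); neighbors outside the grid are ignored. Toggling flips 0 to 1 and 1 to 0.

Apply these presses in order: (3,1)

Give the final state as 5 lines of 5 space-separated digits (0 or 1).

After press 1 at (3,1):
0 0 0 1 0
0 0 1 1 1
0 1 0 1 0
1 0 0 1 0
1 0 1 0 1

Answer: 0 0 0 1 0
0 0 1 1 1
0 1 0 1 0
1 0 0 1 0
1 0 1 0 1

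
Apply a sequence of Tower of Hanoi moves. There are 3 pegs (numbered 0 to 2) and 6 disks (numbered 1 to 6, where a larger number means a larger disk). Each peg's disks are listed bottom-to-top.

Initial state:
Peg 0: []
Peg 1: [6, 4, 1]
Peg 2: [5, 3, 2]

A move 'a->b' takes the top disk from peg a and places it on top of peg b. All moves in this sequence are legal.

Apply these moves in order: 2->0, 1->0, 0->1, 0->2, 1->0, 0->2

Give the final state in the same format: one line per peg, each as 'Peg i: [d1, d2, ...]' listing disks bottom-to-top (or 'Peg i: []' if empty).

After move 1 (2->0):
Peg 0: [2]
Peg 1: [6, 4, 1]
Peg 2: [5, 3]

After move 2 (1->0):
Peg 0: [2, 1]
Peg 1: [6, 4]
Peg 2: [5, 3]

After move 3 (0->1):
Peg 0: [2]
Peg 1: [6, 4, 1]
Peg 2: [5, 3]

After move 4 (0->2):
Peg 0: []
Peg 1: [6, 4, 1]
Peg 2: [5, 3, 2]

After move 5 (1->0):
Peg 0: [1]
Peg 1: [6, 4]
Peg 2: [5, 3, 2]

After move 6 (0->2):
Peg 0: []
Peg 1: [6, 4]
Peg 2: [5, 3, 2, 1]

Answer: Peg 0: []
Peg 1: [6, 4]
Peg 2: [5, 3, 2, 1]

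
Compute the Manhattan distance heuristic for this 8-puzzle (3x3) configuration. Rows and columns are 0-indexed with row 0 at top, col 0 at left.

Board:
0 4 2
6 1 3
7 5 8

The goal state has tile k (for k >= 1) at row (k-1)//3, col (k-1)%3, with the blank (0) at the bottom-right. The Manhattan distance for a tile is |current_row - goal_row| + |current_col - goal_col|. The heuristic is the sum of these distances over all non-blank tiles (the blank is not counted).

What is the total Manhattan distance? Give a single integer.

Tile 4: (0,1)->(1,0) = 2
Tile 2: (0,2)->(0,1) = 1
Tile 6: (1,0)->(1,2) = 2
Tile 1: (1,1)->(0,0) = 2
Tile 3: (1,2)->(0,2) = 1
Tile 7: (2,0)->(2,0) = 0
Tile 5: (2,1)->(1,1) = 1
Tile 8: (2,2)->(2,1) = 1
Sum: 2 + 1 + 2 + 2 + 1 + 0 + 1 + 1 = 10

Answer: 10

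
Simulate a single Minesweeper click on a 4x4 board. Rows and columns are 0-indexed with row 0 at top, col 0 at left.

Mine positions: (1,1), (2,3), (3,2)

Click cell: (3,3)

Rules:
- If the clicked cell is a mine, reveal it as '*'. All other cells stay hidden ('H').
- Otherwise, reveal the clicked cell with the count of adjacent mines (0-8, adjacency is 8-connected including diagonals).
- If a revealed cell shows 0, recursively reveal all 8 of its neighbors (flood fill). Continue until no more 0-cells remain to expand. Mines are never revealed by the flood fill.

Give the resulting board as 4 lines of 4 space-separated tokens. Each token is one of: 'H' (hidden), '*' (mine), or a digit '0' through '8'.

H H H H
H H H H
H H H H
H H H 2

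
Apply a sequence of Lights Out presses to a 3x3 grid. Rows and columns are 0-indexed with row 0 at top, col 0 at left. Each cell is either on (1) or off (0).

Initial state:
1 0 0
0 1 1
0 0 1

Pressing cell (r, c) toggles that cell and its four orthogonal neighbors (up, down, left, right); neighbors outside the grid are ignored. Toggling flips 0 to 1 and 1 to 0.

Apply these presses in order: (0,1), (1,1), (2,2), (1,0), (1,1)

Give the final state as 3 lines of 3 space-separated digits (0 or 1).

Answer: 1 1 1
1 1 0
1 1 0

Derivation:
After press 1 at (0,1):
0 1 1
0 0 1
0 0 1

After press 2 at (1,1):
0 0 1
1 1 0
0 1 1

After press 3 at (2,2):
0 0 1
1 1 1
0 0 0

After press 4 at (1,0):
1 0 1
0 0 1
1 0 0

After press 5 at (1,1):
1 1 1
1 1 0
1 1 0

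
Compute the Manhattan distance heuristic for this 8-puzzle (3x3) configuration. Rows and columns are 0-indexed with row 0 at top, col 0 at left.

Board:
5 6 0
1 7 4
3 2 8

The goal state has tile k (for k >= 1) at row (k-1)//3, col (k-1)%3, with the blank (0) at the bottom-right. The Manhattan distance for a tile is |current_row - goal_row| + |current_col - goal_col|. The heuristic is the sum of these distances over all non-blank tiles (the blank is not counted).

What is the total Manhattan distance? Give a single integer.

Tile 5: (0,0)->(1,1) = 2
Tile 6: (0,1)->(1,2) = 2
Tile 1: (1,0)->(0,0) = 1
Tile 7: (1,1)->(2,0) = 2
Tile 4: (1,2)->(1,0) = 2
Tile 3: (2,0)->(0,2) = 4
Tile 2: (2,1)->(0,1) = 2
Tile 8: (2,2)->(2,1) = 1
Sum: 2 + 2 + 1 + 2 + 2 + 4 + 2 + 1 = 16

Answer: 16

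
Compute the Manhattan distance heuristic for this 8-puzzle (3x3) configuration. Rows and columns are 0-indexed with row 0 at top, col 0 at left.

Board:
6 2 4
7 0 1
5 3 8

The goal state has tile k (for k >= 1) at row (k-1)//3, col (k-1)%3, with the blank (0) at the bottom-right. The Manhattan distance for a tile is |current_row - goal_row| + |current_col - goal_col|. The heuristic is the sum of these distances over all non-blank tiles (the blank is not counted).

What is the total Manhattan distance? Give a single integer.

Tile 6: (0,0)->(1,2) = 3
Tile 2: (0,1)->(0,1) = 0
Tile 4: (0,2)->(1,0) = 3
Tile 7: (1,0)->(2,0) = 1
Tile 1: (1,2)->(0,0) = 3
Tile 5: (2,0)->(1,1) = 2
Tile 3: (2,1)->(0,2) = 3
Tile 8: (2,2)->(2,1) = 1
Sum: 3 + 0 + 3 + 1 + 3 + 2 + 3 + 1 = 16

Answer: 16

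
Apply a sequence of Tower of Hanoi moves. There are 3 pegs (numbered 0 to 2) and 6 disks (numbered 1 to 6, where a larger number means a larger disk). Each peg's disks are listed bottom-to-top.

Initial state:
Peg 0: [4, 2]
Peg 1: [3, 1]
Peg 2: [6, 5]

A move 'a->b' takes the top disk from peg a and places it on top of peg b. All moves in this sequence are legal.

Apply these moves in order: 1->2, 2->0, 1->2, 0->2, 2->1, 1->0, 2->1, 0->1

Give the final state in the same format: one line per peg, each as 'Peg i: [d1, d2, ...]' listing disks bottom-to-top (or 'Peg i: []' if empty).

Answer: Peg 0: [4, 2]
Peg 1: [3, 1]
Peg 2: [6, 5]

Derivation:
After move 1 (1->2):
Peg 0: [4, 2]
Peg 1: [3]
Peg 2: [6, 5, 1]

After move 2 (2->0):
Peg 0: [4, 2, 1]
Peg 1: [3]
Peg 2: [6, 5]

After move 3 (1->2):
Peg 0: [4, 2, 1]
Peg 1: []
Peg 2: [6, 5, 3]

After move 4 (0->2):
Peg 0: [4, 2]
Peg 1: []
Peg 2: [6, 5, 3, 1]

After move 5 (2->1):
Peg 0: [4, 2]
Peg 1: [1]
Peg 2: [6, 5, 3]

After move 6 (1->0):
Peg 0: [4, 2, 1]
Peg 1: []
Peg 2: [6, 5, 3]

After move 7 (2->1):
Peg 0: [4, 2, 1]
Peg 1: [3]
Peg 2: [6, 5]

After move 8 (0->1):
Peg 0: [4, 2]
Peg 1: [3, 1]
Peg 2: [6, 5]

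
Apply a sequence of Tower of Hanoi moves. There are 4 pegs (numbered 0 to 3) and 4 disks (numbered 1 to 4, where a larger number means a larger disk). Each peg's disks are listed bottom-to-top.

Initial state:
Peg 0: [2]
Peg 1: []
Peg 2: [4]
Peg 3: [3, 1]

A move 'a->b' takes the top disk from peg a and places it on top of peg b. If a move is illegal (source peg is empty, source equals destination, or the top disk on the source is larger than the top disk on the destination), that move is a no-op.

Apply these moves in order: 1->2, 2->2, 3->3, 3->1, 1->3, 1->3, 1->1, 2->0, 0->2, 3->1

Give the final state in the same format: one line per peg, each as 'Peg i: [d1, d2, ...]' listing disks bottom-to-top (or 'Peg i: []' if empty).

Answer: Peg 0: []
Peg 1: [1]
Peg 2: [4, 2]
Peg 3: [3]

Derivation:
After move 1 (1->2):
Peg 0: [2]
Peg 1: []
Peg 2: [4]
Peg 3: [3, 1]

After move 2 (2->2):
Peg 0: [2]
Peg 1: []
Peg 2: [4]
Peg 3: [3, 1]

After move 3 (3->3):
Peg 0: [2]
Peg 1: []
Peg 2: [4]
Peg 3: [3, 1]

After move 4 (3->1):
Peg 0: [2]
Peg 1: [1]
Peg 2: [4]
Peg 3: [3]

After move 5 (1->3):
Peg 0: [2]
Peg 1: []
Peg 2: [4]
Peg 3: [3, 1]

After move 6 (1->3):
Peg 0: [2]
Peg 1: []
Peg 2: [4]
Peg 3: [3, 1]

After move 7 (1->1):
Peg 0: [2]
Peg 1: []
Peg 2: [4]
Peg 3: [3, 1]

After move 8 (2->0):
Peg 0: [2]
Peg 1: []
Peg 2: [4]
Peg 3: [3, 1]

After move 9 (0->2):
Peg 0: []
Peg 1: []
Peg 2: [4, 2]
Peg 3: [3, 1]

After move 10 (3->1):
Peg 0: []
Peg 1: [1]
Peg 2: [4, 2]
Peg 3: [3]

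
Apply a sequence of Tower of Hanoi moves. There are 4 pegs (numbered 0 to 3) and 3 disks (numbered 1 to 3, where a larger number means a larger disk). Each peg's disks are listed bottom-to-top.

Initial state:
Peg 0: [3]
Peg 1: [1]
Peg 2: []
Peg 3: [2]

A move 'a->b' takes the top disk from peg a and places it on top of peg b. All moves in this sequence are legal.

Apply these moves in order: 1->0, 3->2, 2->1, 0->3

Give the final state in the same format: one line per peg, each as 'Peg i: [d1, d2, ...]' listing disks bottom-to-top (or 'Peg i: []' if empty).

Answer: Peg 0: [3]
Peg 1: [2]
Peg 2: []
Peg 3: [1]

Derivation:
After move 1 (1->0):
Peg 0: [3, 1]
Peg 1: []
Peg 2: []
Peg 3: [2]

After move 2 (3->2):
Peg 0: [3, 1]
Peg 1: []
Peg 2: [2]
Peg 3: []

After move 3 (2->1):
Peg 0: [3, 1]
Peg 1: [2]
Peg 2: []
Peg 3: []

After move 4 (0->3):
Peg 0: [3]
Peg 1: [2]
Peg 2: []
Peg 3: [1]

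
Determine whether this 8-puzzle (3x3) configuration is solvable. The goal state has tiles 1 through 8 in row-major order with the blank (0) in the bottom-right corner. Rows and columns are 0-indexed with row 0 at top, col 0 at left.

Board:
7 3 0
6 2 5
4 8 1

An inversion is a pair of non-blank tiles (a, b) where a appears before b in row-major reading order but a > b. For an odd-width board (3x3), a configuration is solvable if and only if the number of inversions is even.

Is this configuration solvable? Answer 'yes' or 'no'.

Inversions (pairs i<j in row-major order where tile[i] > tile[j] > 0): 17
17 is odd, so the puzzle is not solvable.

Answer: no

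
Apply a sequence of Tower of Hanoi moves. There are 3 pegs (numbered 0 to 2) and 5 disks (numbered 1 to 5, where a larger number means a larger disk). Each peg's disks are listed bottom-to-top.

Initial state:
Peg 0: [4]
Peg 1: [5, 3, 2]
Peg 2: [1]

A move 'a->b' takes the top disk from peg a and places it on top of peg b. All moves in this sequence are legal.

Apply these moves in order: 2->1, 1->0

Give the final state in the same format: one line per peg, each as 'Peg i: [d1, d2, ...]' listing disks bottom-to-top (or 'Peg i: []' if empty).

After move 1 (2->1):
Peg 0: [4]
Peg 1: [5, 3, 2, 1]
Peg 2: []

After move 2 (1->0):
Peg 0: [4, 1]
Peg 1: [5, 3, 2]
Peg 2: []

Answer: Peg 0: [4, 1]
Peg 1: [5, 3, 2]
Peg 2: []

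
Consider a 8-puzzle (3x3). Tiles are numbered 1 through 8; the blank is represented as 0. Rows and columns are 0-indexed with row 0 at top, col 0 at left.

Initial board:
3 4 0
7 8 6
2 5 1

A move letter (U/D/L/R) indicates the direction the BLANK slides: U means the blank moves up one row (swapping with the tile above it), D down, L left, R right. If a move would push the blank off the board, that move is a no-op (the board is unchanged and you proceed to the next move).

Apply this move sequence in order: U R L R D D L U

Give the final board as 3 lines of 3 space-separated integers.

Answer: 3 4 6
7 0 1
2 8 5

Derivation:
After move 1 (U):
3 4 0
7 8 6
2 5 1

After move 2 (R):
3 4 0
7 8 6
2 5 1

After move 3 (L):
3 0 4
7 8 6
2 5 1

After move 4 (R):
3 4 0
7 8 6
2 5 1

After move 5 (D):
3 4 6
7 8 0
2 5 1

After move 6 (D):
3 4 6
7 8 1
2 5 0

After move 7 (L):
3 4 6
7 8 1
2 0 5

After move 8 (U):
3 4 6
7 0 1
2 8 5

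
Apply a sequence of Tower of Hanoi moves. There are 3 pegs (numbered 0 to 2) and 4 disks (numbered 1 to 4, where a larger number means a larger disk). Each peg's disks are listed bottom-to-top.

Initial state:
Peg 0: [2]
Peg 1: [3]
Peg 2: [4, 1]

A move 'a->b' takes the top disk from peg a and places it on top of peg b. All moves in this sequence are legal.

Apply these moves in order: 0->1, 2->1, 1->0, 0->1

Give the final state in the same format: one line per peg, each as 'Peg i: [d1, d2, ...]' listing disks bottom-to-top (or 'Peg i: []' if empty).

After move 1 (0->1):
Peg 0: []
Peg 1: [3, 2]
Peg 2: [4, 1]

After move 2 (2->1):
Peg 0: []
Peg 1: [3, 2, 1]
Peg 2: [4]

After move 3 (1->0):
Peg 0: [1]
Peg 1: [3, 2]
Peg 2: [4]

After move 4 (0->1):
Peg 0: []
Peg 1: [3, 2, 1]
Peg 2: [4]

Answer: Peg 0: []
Peg 1: [3, 2, 1]
Peg 2: [4]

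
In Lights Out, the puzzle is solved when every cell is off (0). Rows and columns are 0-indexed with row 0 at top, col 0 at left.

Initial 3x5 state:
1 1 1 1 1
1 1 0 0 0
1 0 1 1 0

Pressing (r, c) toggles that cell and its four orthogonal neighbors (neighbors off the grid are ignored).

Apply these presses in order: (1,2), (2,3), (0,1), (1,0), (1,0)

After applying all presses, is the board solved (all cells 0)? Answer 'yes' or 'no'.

Answer: no

Derivation:
After press 1 at (1,2):
1 1 0 1 1
1 0 1 1 0
1 0 0 1 0

After press 2 at (2,3):
1 1 0 1 1
1 0 1 0 0
1 0 1 0 1

After press 3 at (0,1):
0 0 1 1 1
1 1 1 0 0
1 0 1 0 1

After press 4 at (1,0):
1 0 1 1 1
0 0 1 0 0
0 0 1 0 1

After press 5 at (1,0):
0 0 1 1 1
1 1 1 0 0
1 0 1 0 1

Lights still on: 9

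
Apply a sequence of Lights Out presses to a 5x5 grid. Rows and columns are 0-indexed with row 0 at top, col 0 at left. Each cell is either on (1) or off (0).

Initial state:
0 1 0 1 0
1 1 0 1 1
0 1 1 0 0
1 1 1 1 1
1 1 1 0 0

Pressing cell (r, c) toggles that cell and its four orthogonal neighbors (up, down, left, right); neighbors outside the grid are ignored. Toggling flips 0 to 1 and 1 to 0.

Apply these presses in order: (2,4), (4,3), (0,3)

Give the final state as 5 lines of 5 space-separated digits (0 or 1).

Answer: 0 1 1 0 1
1 1 0 0 0
0 1 1 1 1
1 1 1 0 0
1 1 0 1 1

Derivation:
After press 1 at (2,4):
0 1 0 1 0
1 1 0 1 0
0 1 1 1 1
1 1 1 1 0
1 1 1 0 0

After press 2 at (4,3):
0 1 0 1 0
1 1 0 1 0
0 1 1 1 1
1 1 1 0 0
1 1 0 1 1

After press 3 at (0,3):
0 1 1 0 1
1 1 0 0 0
0 1 1 1 1
1 1 1 0 0
1 1 0 1 1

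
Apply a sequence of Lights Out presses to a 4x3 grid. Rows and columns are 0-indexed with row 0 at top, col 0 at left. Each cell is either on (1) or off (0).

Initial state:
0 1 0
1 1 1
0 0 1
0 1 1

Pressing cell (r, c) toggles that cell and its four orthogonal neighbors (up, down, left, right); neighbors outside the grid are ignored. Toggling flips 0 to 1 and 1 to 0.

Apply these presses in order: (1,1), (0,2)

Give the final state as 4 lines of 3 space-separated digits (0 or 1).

Answer: 0 1 1
0 0 1
0 1 1
0 1 1

Derivation:
After press 1 at (1,1):
0 0 0
0 0 0
0 1 1
0 1 1

After press 2 at (0,2):
0 1 1
0 0 1
0 1 1
0 1 1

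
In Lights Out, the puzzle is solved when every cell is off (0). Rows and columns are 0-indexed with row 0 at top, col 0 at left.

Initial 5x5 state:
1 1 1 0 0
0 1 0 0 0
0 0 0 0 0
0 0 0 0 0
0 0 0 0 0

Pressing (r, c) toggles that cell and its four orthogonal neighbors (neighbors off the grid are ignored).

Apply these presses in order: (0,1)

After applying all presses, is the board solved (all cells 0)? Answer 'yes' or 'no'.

Answer: yes

Derivation:
After press 1 at (0,1):
0 0 0 0 0
0 0 0 0 0
0 0 0 0 0
0 0 0 0 0
0 0 0 0 0

Lights still on: 0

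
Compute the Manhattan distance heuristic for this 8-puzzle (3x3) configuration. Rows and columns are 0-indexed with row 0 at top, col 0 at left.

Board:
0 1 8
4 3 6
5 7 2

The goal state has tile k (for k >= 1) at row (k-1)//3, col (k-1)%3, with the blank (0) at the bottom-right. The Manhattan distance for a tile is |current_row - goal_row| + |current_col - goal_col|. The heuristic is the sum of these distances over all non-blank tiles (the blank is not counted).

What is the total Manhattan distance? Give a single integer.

Answer: 12

Derivation:
Tile 1: at (0,1), goal (0,0), distance |0-0|+|1-0| = 1
Tile 8: at (0,2), goal (2,1), distance |0-2|+|2-1| = 3
Tile 4: at (1,0), goal (1,0), distance |1-1|+|0-0| = 0
Tile 3: at (1,1), goal (0,2), distance |1-0|+|1-2| = 2
Tile 6: at (1,2), goal (1,2), distance |1-1|+|2-2| = 0
Tile 5: at (2,0), goal (1,1), distance |2-1|+|0-1| = 2
Tile 7: at (2,1), goal (2,0), distance |2-2|+|1-0| = 1
Tile 2: at (2,2), goal (0,1), distance |2-0|+|2-1| = 3
Sum: 1 + 3 + 0 + 2 + 0 + 2 + 1 + 3 = 12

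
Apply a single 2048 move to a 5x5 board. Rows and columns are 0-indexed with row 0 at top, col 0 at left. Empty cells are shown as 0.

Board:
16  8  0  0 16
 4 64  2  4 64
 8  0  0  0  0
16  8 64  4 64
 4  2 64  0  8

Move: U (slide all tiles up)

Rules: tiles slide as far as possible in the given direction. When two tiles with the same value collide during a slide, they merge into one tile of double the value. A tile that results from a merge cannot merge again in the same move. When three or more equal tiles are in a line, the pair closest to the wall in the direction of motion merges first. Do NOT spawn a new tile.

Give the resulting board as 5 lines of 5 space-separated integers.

Answer:  16   8   2   8  16
  4  64 128   0 128
  8   8   0   0   8
 16   2   0   0   0
  4   0   0   0   0

Derivation:
Slide up:
col 0: [16, 4, 8, 16, 4] -> [16, 4, 8, 16, 4]
col 1: [8, 64, 0, 8, 2] -> [8, 64, 8, 2, 0]
col 2: [0, 2, 0, 64, 64] -> [2, 128, 0, 0, 0]
col 3: [0, 4, 0, 4, 0] -> [8, 0, 0, 0, 0]
col 4: [16, 64, 0, 64, 8] -> [16, 128, 8, 0, 0]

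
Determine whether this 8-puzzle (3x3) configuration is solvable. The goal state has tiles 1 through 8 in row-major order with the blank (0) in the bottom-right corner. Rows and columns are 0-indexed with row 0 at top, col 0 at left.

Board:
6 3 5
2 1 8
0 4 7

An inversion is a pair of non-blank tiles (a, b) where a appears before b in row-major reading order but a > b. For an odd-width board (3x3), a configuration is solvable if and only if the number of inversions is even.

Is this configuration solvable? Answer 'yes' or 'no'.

Inversions (pairs i<j in row-major order where tile[i] > tile[j] > 0): 13
13 is odd, so the puzzle is not solvable.

Answer: no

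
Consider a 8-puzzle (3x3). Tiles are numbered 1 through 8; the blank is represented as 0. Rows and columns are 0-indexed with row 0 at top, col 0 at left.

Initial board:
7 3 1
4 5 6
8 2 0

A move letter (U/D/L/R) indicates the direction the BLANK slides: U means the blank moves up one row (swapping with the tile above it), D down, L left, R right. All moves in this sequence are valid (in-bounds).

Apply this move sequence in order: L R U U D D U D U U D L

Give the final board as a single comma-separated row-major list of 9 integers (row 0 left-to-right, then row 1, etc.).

After move 1 (L):
7 3 1
4 5 6
8 0 2

After move 2 (R):
7 3 1
4 5 6
8 2 0

After move 3 (U):
7 3 1
4 5 0
8 2 6

After move 4 (U):
7 3 0
4 5 1
8 2 6

After move 5 (D):
7 3 1
4 5 0
8 2 6

After move 6 (D):
7 3 1
4 5 6
8 2 0

After move 7 (U):
7 3 1
4 5 0
8 2 6

After move 8 (D):
7 3 1
4 5 6
8 2 0

After move 9 (U):
7 3 1
4 5 0
8 2 6

After move 10 (U):
7 3 0
4 5 1
8 2 6

After move 11 (D):
7 3 1
4 5 0
8 2 6

After move 12 (L):
7 3 1
4 0 5
8 2 6

Answer: 7, 3, 1, 4, 0, 5, 8, 2, 6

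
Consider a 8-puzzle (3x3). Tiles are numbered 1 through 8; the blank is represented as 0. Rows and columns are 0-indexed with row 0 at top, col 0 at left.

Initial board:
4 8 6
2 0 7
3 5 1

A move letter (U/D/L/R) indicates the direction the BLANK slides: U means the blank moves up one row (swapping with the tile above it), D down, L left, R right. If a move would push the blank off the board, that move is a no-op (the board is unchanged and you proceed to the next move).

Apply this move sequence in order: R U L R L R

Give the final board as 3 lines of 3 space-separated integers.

After move 1 (R):
4 8 6
2 7 0
3 5 1

After move 2 (U):
4 8 0
2 7 6
3 5 1

After move 3 (L):
4 0 8
2 7 6
3 5 1

After move 4 (R):
4 8 0
2 7 6
3 5 1

After move 5 (L):
4 0 8
2 7 6
3 5 1

After move 6 (R):
4 8 0
2 7 6
3 5 1

Answer: 4 8 0
2 7 6
3 5 1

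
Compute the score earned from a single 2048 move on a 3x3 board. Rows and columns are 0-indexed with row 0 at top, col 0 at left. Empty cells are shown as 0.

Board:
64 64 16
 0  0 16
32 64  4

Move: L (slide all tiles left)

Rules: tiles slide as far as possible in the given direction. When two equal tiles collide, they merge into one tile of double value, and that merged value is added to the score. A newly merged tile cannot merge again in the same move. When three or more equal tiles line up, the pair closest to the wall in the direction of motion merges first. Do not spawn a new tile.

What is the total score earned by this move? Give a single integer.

Answer: 128

Derivation:
Slide left:
row 0: [64, 64, 16] -> [128, 16, 0]  score +128 (running 128)
row 1: [0, 0, 16] -> [16, 0, 0]  score +0 (running 128)
row 2: [32, 64, 4] -> [32, 64, 4]  score +0 (running 128)
Board after move:
128  16   0
 16   0   0
 32  64   4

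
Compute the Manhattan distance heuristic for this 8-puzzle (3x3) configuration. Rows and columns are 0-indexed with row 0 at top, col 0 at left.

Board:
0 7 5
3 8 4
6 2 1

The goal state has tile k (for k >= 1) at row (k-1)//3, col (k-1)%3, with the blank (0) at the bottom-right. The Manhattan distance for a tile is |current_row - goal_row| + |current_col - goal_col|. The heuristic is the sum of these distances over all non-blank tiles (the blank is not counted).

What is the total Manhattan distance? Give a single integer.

Tile 7: (0,1)->(2,0) = 3
Tile 5: (0,2)->(1,1) = 2
Tile 3: (1,0)->(0,2) = 3
Tile 8: (1,1)->(2,1) = 1
Tile 4: (1,2)->(1,0) = 2
Tile 6: (2,0)->(1,2) = 3
Tile 2: (2,1)->(0,1) = 2
Tile 1: (2,2)->(0,0) = 4
Sum: 3 + 2 + 3 + 1 + 2 + 3 + 2 + 4 = 20

Answer: 20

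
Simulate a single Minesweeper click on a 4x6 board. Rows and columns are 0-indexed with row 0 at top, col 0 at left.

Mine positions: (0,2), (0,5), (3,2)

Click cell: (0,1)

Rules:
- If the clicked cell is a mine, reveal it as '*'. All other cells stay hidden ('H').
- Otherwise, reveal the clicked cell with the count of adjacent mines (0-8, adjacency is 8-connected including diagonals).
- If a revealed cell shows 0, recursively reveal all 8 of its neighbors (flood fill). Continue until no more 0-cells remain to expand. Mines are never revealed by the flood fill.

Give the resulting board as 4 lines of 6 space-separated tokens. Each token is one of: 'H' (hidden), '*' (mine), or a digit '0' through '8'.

H 1 H H H H
H H H H H H
H H H H H H
H H H H H H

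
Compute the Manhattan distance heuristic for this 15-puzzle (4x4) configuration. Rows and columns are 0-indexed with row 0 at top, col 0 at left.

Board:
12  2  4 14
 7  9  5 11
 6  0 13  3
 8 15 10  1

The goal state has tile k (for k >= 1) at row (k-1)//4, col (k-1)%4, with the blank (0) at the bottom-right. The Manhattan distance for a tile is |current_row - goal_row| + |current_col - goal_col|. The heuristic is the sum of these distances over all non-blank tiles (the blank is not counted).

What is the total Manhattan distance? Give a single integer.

Answer: 41

Derivation:
Tile 12: at (0,0), goal (2,3), distance |0-2|+|0-3| = 5
Tile 2: at (0,1), goal (0,1), distance |0-0|+|1-1| = 0
Tile 4: at (0,2), goal (0,3), distance |0-0|+|2-3| = 1
Tile 14: at (0,3), goal (3,1), distance |0-3|+|3-1| = 5
Tile 7: at (1,0), goal (1,2), distance |1-1|+|0-2| = 2
Tile 9: at (1,1), goal (2,0), distance |1-2|+|1-0| = 2
Tile 5: at (1,2), goal (1,0), distance |1-1|+|2-0| = 2
Tile 11: at (1,3), goal (2,2), distance |1-2|+|3-2| = 2
Tile 6: at (2,0), goal (1,1), distance |2-1|+|0-1| = 2
Tile 13: at (2,2), goal (3,0), distance |2-3|+|2-0| = 3
Tile 3: at (2,3), goal (0,2), distance |2-0|+|3-2| = 3
Tile 8: at (3,0), goal (1,3), distance |3-1|+|0-3| = 5
Tile 15: at (3,1), goal (3,2), distance |3-3|+|1-2| = 1
Tile 10: at (3,2), goal (2,1), distance |3-2|+|2-1| = 2
Tile 1: at (3,3), goal (0,0), distance |3-0|+|3-0| = 6
Sum: 5 + 0 + 1 + 5 + 2 + 2 + 2 + 2 + 2 + 3 + 3 + 5 + 1 + 2 + 6 = 41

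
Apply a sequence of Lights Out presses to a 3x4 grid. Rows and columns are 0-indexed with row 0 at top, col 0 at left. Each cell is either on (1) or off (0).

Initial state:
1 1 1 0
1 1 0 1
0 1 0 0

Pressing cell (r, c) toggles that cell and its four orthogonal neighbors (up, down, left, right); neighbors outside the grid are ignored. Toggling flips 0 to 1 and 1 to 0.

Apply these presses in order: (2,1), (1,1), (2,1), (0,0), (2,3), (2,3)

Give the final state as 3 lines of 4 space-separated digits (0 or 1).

After press 1 at (2,1):
1 1 1 0
1 0 0 1
1 0 1 0

After press 2 at (1,1):
1 0 1 0
0 1 1 1
1 1 1 0

After press 3 at (2,1):
1 0 1 0
0 0 1 1
0 0 0 0

After press 4 at (0,0):
0 1 1 0
1 0 1 1
0 0 0 0

After press 5 at (2,3):
0 1 1 0
1 0 1 0
0 0 1 1

After press 6 at (2,3):
0 1 1 0
1 0 1 1
0 0 0 0

Answer: 0 1 1 0
1 0 1 1
0 0 0 0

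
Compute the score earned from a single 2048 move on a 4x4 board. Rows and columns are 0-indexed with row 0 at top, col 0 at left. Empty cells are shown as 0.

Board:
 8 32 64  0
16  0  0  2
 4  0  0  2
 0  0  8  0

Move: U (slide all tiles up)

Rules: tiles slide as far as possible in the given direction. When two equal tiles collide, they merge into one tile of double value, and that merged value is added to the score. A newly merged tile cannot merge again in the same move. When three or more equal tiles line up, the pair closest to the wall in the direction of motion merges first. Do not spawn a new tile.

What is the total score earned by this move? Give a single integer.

Slide up:
col 0: [8, 16, 4, 0] -> [8, 16, 4, 0]  score +0 (running 0)
col 1: [32, 0, 0, 0] -> [32, 0, 0, 0]  score +0 (running 0)
col 2: [64, 0, 0, 8] -> [64, 8, 0, 0]  score +0 (running 0)
col 3: [0, 2, 2, 0] -> [4, 0, 0, 0]  score +4 (running 4)
Board after move:
 8 32 64  4
16  0  8  0
 4  0  0  0
 0  0  0  0

Answer: 4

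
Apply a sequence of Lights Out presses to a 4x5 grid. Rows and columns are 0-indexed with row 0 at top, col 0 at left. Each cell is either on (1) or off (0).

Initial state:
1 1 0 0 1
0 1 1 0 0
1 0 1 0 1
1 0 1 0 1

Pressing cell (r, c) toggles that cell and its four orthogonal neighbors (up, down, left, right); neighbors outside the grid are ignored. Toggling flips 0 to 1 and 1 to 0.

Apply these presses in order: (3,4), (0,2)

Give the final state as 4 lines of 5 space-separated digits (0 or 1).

After press 1 at (3,4):
1 1 0 0 1
0 1 1 0 0
1 0 1 0 0
1 0 1 1 0

After press 2 at (0,2):
1 0 1 1 1
0 1 0 0 0
1 0 1 0 0
1 0 1 1 0

Answer: 1 0 1 1 1
0 1 0 0 0
1 0 1 0 0
1 0 1 1 0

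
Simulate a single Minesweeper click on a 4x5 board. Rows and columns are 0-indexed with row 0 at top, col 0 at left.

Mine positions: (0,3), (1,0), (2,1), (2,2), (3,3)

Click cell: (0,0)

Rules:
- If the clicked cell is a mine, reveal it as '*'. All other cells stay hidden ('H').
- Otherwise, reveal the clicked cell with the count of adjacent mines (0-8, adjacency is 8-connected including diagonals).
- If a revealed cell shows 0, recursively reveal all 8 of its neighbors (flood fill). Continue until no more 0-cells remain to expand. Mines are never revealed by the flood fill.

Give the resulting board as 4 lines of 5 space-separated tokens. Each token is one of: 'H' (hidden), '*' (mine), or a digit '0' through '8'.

1 H H H H
H H H H H
H H H H H
H H H H H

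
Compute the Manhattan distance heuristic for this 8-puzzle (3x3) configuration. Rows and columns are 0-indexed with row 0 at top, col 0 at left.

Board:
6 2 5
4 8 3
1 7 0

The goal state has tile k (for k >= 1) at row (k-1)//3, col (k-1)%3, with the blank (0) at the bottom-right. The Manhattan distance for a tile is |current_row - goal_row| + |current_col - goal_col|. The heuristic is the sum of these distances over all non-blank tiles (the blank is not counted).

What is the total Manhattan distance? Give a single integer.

Tile 6: at (0,0), goal (1,2), distance |0-1|+|0-2| = 3
Tile 2: at (0,1), goal (0,1), distance |0-0|+|1-1| = 0
Tile 5: at (0,2), goal (1,1), distance |0-1|+|2-1| = 2
Tile 4: at (1,0), goal (1,0), distance |1-1|+|0-0| = 0
Tile 8: at (1,1), goal (2,1), distance |1-2|+|1-1| = 1
Tile 3: at (1,2), goal (0,2), distance |1-0|+|2-2| = 1
Tile 1: at (2,0), goal (0,0), distance |2-0|+|0-0| = 2
Tile 7: at (2,1), goal (2,0), distance |2-2|+|1-0| = 1
Sum: 3 + 0 + 2 + 0 + 1 + 1 + 2 + 1 = 10

Answer: 10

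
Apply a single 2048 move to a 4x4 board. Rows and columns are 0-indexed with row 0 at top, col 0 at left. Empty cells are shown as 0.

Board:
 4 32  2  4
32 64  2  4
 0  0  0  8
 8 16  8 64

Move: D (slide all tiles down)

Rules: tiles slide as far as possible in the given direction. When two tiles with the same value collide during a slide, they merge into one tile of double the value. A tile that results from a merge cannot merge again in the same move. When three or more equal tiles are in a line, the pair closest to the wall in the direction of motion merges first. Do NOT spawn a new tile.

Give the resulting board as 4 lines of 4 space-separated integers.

Answer:  0  0  0  0
 4 32  0  8
32 64  4  8
 8 16  8 64

Derivation:
Slide down:
col 0: [4, 32, 0, 8] -> [0, 4, 32, 8]
col 1: [32, 64, 0, 16] -> [0, 32, 64, 16]
col 2: [2, 2, 0, 8] -> [0, 0, 4, 8]
col 3: [4, 4, 8, 64] -> [0, 8, 8, 64]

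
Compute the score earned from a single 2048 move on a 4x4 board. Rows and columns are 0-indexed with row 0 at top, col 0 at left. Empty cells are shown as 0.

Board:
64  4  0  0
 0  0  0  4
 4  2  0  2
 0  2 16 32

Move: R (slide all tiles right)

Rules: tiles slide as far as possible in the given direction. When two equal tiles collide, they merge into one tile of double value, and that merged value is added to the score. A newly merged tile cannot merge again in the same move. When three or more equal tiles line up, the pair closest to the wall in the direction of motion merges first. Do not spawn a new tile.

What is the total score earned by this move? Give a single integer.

Slide right:
row 0: [64, 4, 0, 0] -> [0, 0, 64, 4]  score +0 (running 0)
row 1: [0, 0, 0, 4] -> [0, 0, 0, 4]  score +0 (running 0)
row 2: [4, 2, 0, 2] -> [0, 0, 4, 4]  score +4 (running 4)
row 3: [0, 2, 16, 32] -> [0, 2, 16, 32]  score +0 (running 4)
Board after move:
 0  0 64  4
 0  0  0  4
 0  0  4  4
 0  2 16 32

Answer: 4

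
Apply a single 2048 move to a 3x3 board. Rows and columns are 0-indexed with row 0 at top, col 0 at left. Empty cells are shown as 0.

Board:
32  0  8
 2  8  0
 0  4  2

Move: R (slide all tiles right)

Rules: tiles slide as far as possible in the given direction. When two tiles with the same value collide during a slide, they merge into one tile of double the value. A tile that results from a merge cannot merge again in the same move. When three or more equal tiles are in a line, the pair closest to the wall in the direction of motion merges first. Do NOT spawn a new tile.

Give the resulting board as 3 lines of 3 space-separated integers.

Answer:  0 32  8
 0  2  8
 0  4  2

Derivation:
Slide right:
row 0: [32, 0, 8] -> [0, 32, 8]
row 1: [2, 8, 0] -> [0, 2, 8]
row 2: [0, 4, 2] -> [0, 4, 2]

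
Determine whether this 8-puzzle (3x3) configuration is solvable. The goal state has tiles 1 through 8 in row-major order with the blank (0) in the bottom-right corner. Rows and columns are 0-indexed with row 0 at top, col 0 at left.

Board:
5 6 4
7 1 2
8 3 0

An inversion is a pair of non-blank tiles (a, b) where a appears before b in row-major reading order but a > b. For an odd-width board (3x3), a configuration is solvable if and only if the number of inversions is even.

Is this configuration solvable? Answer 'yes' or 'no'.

Answer: no

Derivation:
Inversions (pairs i<j in row-major order where tile[i] > tile[j] > 0): 15
15 is odd, so the puzzle is not solvable.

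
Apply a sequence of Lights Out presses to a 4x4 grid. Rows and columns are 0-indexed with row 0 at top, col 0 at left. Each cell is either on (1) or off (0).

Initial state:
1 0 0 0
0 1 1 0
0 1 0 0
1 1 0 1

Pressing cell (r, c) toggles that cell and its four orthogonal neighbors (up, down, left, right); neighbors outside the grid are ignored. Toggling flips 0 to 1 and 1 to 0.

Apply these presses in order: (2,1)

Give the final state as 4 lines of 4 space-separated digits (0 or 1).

After press 1 at (2,1):
1 0 0 0
0 0 1 0
1 0 1 0
1 0 0 1

Answer: 1 0 0 0
0 0 1 0
1 0 1 0
1 0 0 1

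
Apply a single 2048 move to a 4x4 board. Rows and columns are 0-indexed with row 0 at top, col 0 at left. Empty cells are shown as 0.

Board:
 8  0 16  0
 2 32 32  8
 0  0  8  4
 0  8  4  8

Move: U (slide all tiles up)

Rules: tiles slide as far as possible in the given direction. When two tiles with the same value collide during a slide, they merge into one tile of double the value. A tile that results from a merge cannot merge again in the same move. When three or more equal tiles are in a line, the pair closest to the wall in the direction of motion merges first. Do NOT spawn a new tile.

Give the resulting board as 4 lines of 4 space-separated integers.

Slide up:
col 0: [8, 2, 0, 0] -> [8, 2, 0, 0]
col 1: [0, 32, 0, 8] -> [32, 8, 0, 0]
col 2: [16, 32, 8, 4] -> [16, 32, 8, 4]
col 3: [0, 8, 4, 8] -> [8, 4, 8, 0]

Answer:  8 32 16  8
 2  8 32  4
 0  0  8  8
 0  0  4  0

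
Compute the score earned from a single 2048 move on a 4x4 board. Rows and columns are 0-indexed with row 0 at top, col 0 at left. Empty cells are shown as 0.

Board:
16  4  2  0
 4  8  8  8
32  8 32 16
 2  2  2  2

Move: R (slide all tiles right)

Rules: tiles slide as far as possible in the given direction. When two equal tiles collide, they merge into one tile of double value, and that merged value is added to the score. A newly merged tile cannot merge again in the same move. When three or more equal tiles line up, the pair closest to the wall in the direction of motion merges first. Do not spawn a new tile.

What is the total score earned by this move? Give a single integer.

Answer: 24

Derivation:
Slide right:
row 0: [16, 4, 2, 0] -> [0, 16, 4, 2]  score +0 (running 0)
row 1: [4, 8, 8, 8] -> [0, 4, 8, 16]  score +16 (running 16)
row 2: [32, 8, 32, 16] -> [32, 8, 32, 16]  score +0 (running 16)
row 3: [2, 2, 2, 2] -> [0, 0, 4, 4]  score +8 (running 24)
Board after move:
 0 16  4  2
 0  4  8 16
32  8 32 16
 0  0  4  4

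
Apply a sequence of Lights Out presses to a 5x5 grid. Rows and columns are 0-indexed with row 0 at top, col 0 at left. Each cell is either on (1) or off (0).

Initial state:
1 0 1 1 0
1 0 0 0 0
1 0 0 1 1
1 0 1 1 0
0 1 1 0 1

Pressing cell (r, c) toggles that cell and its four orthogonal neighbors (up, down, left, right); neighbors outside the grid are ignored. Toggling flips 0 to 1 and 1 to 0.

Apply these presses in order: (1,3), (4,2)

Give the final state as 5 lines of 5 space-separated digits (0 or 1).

Answer: 1 0 1 0 0
1 0 1 1 1
1 0 0 0 1
1 0 0 1 0
0 0 0 1 1

Derivation:
After press 1 at (1,3):
1 0 1 0 0
1 0 1 1 1
1 0 0 0 1
1 0 1 1 0
0 1 1 0 1

After press 2 at (4,2):
1 0 1 0 0
1 0 1 1 1
1 0 0 0 1
1 0 0 1 0
0 0 0 1 1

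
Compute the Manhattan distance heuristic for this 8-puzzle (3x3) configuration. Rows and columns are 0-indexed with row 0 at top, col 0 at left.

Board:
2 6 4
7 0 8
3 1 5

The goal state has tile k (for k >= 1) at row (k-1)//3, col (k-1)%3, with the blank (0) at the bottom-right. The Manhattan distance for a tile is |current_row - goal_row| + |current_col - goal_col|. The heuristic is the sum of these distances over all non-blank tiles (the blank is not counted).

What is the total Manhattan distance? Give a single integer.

Answer: 18

Derivation:
Tile 2: (0,0)->(0,1) = 1
Tile 6: (0,1)->(1,2) = 2
Tile 4: (0,2)->(1,0) = 3
Tile 7: (1,0)->(2,0) = 1
Tile 8: (1,2)->(2,1) = 2
Tile 3: (2,0)->(0,2) = 4
Tile 1: (2,1)->(0,0) = 3
Tile 5: (2,2)->(1,1) = 2
Sum: 1 + 2 + 3 + 1 + 2 + 4 + 3 + 2 = 18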